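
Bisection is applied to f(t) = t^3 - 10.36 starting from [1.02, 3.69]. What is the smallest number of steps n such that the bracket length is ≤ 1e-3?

Initial width b − a = 3.69 − 1.02 = 2.670000.
After n steps the width is (b−a)/2^n; need (b−a)/2^n ≤ 1e-3.
So n ≥ log₂(2.670000/1e-3) = log₂(2670.0000) ≈ 11.3826.
Hence n = 12.

12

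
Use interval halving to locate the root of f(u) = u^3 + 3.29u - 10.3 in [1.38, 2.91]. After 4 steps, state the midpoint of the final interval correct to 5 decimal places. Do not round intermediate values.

f(1.380000) = -3.131728, f(2.910000) = 23.916071 (opposite signs)
step 1: m = 2.145000, f(m) = 6.626249 > 0 → root in [1.380000, 2.145000]
step 2: m = 1.762500, f(m) = 0.973666 > 0 → root in [1.380000, 1.762500]
step 3: m = 1.571250, f(m) = -1.251444 < 0 → root in [1.571250, 1.762500]
step 4: m = 1.666875, f(m) = -0.184615 < 0 → root in [1.666875, 1.762500]
Midpoint of [1.666875, 1.762500] = 1.714688

1.71469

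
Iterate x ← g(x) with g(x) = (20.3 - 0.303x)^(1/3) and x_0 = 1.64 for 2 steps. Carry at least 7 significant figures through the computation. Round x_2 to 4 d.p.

x_1 = g(1.640000) = 2.705479
x_2 = g(2.705479) = 2.690697

2.6907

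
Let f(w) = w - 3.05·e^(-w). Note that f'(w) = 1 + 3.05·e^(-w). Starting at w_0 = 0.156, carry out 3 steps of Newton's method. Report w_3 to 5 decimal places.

Newton update: w ← w − f(w)/f'(w).
w_0 = 0.156000: f = -2.453456, f' = 3.609456 → w_1 = 0.156000 - (-2.453456)/(3.609456) = 0.835730
w_1 = 0.835730: f = -0.486621, f' = 2.322351 → w_2 = 0.835730 - (-0.486621)/(2.322351) = 1.045268
w_2 = 1.045268: f = -0.027104, f' = 2.072372 → w_3 = 1.045268 - (-0.027104)/(2.072372) = 1.058347

1.05835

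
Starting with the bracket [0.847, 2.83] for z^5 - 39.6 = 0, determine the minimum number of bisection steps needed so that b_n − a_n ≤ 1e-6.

21

Initial width b − a = 2.83 − 0.847 = 1.983000.
After n steps the width is (b−a)/2^n; need (b−a)/2^n ≤ 1e-6.
So n ≥ log₂(1.983000/1e-6) = log₂(1983000.0000) ≈ 20.9193.
Hence n = 21.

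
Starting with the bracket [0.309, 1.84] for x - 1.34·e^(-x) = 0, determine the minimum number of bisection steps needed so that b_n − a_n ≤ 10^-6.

21

Initial width b − a = 1.84 − 0.309 = 1.531000.
After n steps the width is (b−a)/2^n; need (b−a)/2^n ≤ 10^-6.
So n ≥ log₂(1.531000/10^-6) = log₂(1531000.0000) ≈ 20.5460.
Hence n = 21.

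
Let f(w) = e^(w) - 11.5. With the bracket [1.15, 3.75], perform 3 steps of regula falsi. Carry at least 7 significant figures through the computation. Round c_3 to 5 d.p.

2.22371

f(1.150000) = -8.341807, f(3.750000) = 31.021082
step 1: c = 1.700994, f(c) = -6.020611 < 0 → new bracket [1.700994, 3.750000]
step 2: c = 2.034031, f(c) = -3.855159 < 0 → new bracket [2.034031, 3.750000]
step 3: c = 2.223711, f(c) = -2.258435 < 0 → new bracket [2.223711, 3.750000]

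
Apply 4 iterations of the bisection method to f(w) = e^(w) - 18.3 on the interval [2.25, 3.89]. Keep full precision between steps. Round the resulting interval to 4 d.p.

[2.8650, 2.9675]

f(2.250000) = -8.812264, f(3.890000) = 30.610887 (opposite signs)
step 1: m = 3.070000, f(m) = 3.241903 > 0 → root in [2.250000, 3.070000]
step 2: m = 2.660000, f(m) = -4.003711 < 0 → root in [2.660000, 3.070000]
step 3: m = 2.865000, f(m) = -0.750947 < 0 → root in [2.865000, 3.070000]
step 4: m = 2.967500, f(m) = 1.143251 > 0 → root in [2.865000, 2.967500]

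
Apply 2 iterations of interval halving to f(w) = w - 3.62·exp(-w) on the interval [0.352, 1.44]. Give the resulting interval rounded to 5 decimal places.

[0.89600, 1.16800]

f(0.352000) = -2.193874, f(1.440000) = 0.582322 (opposite signs)
step 1: m = 0.896000, f(m) = -0.581681 < 0 → root in [0.896000, 1.440000]
step 2: m = 1.168000, f(m) = 0.042222 > 0 → root in [0.896000, 1.168000]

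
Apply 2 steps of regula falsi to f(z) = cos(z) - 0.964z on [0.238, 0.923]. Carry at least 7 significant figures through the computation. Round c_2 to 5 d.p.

0.75449

False-position update: c = (a·f(b) − b·f(a))/(f(b) − f(a)); replace the endpoint whose sign matches f(c).
f(0.238000) = 0.742379, f(0.923000) = -0.286341
step 1: c = 0.732332, f(c) = 0.037649 > 0 → new bracket [0.732332, 0.923000]
step 2: c = 0.754489, f(c) = 0.001295 > 0 → new bracket [0.754489, 0.923000]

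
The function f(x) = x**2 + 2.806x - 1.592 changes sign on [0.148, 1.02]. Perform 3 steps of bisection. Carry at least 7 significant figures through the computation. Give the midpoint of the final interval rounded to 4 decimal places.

f(0.148000) = -1.154808, f(1.020000) = 2.310520 (opposite signs)
step 1: m = 0.584000, f(m) = 0.387760 > 0 → root in [0.148000, 0.584000]
step 2: m = 0.366000, f(m) = -0.431048 < 0 → root in [0.366000, 0.584000]
step 3: m = 0.475000, f(m) = -0.033525 < 0 → root in [0.475000, 0.584000]
Midpoint of [0.475000, 0.584000] = 0.529500

0.5295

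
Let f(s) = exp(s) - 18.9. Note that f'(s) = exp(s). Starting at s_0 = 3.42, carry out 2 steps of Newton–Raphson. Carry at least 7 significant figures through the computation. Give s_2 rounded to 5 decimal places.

Newton update: s ← s − f(s)/f'(s).
s_0 = 3.420000: f = 11.669415, f' = 30.569415 → s_1 = 3.420000 - (11.669415)/(30.569415) = 3.038265
s_1 = 3.038265: f = 1.969005, f' = 20.869005 → s_2 = 3.038265 - (1.969005)/(20.869005) = 2.943914

2.94391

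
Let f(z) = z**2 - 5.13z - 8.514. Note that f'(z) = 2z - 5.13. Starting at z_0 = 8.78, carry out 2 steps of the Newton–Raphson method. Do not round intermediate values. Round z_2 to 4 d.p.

z_0 = 8.780000: f = 23.533000, f' = 12.430000 → z_1 = 8.780000 - (23.533000)/(12.430000) = 6.886758
z_1 = 6.886758: f = 3.584366, f' = 8.643516 → z_2 = 6.886758 - (3.584366)/(8.643516) = 6.472069

6.4721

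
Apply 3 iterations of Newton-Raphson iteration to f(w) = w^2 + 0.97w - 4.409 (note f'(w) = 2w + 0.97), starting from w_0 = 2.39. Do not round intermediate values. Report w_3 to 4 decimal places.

1.6700

w_0 = 2.390000: f = 3.621400, f' = 5.750000 → w_1 = 2.390000 - (3.621400)/(5.750000) = 1.760191
w_1 = 1.760191: f = 0.396659, f' = 4.490383 → w_2 = 1.760191 - (0.396659)/(4.490383) = 1.671856
w_2 = 1.671856: f = 0.007803, f' = 4.313712 → w_3 = 1.671856 - (0.007803)/(4.313712) = 1.670047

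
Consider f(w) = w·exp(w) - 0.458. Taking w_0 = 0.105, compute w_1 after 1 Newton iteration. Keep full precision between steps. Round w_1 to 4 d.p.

0.3831

Newton update: w ← w − f(w)/f'(w).
f'(w) = (w + 1)·exp(w)
w_0 = 0.105000: f = -0.341375, f' = 1.227335 → w_1 = 0.105000 - (-0.341375)/(1.227335) = 0.383144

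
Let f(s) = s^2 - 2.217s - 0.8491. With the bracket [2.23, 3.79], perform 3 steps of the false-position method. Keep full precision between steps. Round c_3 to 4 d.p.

2.5402

f(2.230000) = -0.820110, f(3.790000) = 5.112570
step 1: c = 2.445648, f(c) = -0.289907 < 0 → new bracket [2.445648, 3.790000]
step 2: c = 2.517789, f(c) = -0.091778 < 0 → new bracket [2.517789, 3.790000]
step 3: c = 2.540224, f(c) = -0.028039 < 0 → new bracket [2.540224, 3.790000]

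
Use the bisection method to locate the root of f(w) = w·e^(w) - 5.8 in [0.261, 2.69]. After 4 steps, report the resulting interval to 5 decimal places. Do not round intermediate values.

f(0.261000) = -5.461163, f(2.690000) = 33.828208 (opposite signs)
step 1: m = 1.475500, f(m) = 0.652689 > 0 → root in [0.261000, 1.475500]
step 2: m = 0.868250, f(m) = -3.731188 < 0 → root in [0.868250, 1.475500]
step 3: m = 1.171875, f(m) = -2.017141 < 0 → root in [1.171875, 1.475500]
step 4: m = 1.323688, f(m) = -0.826574 < 0 → root in [1.323688, 1.475500]

[1.32369, 1.47550]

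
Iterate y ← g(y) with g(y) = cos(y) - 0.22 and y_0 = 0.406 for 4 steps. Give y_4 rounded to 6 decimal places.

y_1 = g(0.406000) = 0.698708
y_2 = g(0.698708) = 0.545674
y_3 = g(0.545674) = 0.634778
y_4 = g(0.634778) = 0.585204

0.585204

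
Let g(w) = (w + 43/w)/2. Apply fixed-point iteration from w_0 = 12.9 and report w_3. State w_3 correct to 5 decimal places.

w_1 = g(12.900000) = 8.116667
w_2 = g(8.116667) = 6.707204
w_3 = g(6.707204) = 6.559111

6.55911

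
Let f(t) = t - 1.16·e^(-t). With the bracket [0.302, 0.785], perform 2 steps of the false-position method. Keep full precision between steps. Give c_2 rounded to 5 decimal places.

0.62313

f(0.302000) = -0.555632, f(0.785000) = 0.255901
step 1: c = 0.632695, f(c) = 0.016552 > 0 → new bracket [0.302000, 0.632695]
step 2: c = 0.623129, f(c) = 0.001063 > 0 → new bracket [0.302000, 0.623129]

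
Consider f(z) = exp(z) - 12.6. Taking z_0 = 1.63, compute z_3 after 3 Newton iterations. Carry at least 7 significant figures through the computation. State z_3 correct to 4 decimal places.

2.5422

f'(z) = exp(z)
z_0 = 1.630000: f = -7.496125, f' = 5.103875 → z_1 = 1.630000 - (-7.496125)/(5.103875) = 3.098713
z_1 = 3.098713: f = 9.569393, f' = 22.169393 → z_2 = 3.098713 - (9.569393)/(22.169393) = 2.667064
z_2 = 2.667064: f = 1.797633, f' = 14.397633 → z_3 = 2.667064 - (1.797633)/(14.397633) = 2.542208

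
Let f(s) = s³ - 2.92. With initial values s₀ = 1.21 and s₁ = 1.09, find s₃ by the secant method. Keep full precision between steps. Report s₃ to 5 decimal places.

1.41052

Secant update: s_(k+1) = s_k − f(s_k)·(s_k − s_(k-1))/(f(s_k) − f(s_(k-1))).
f(s_0) = -1.148439, f(s_1) = -1.624971
s_2 = 1.090000 - (-1.624971)·(1.090000 - 1.210000)/(-1.624971 - (-1.148439)) = 1.499199; f(s_2) = 0.449598
s_3 = 1.499199 - (0.449598)·(1.499199 - 1.090000)/(0.449598 - (-1.624971)) = 1.410518; f(s_3) = -0.113688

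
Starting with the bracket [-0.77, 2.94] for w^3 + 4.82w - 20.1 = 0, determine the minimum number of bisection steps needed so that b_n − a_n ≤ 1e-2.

9

Initial width b − a = 2.94 − -0.77 = 3.710000.
After n steps the width is (b−a)/2^n; need (b−a)/2^n ≤ 1e-2.
So n ≥ log₂(3.710000/1e-2) = log₂(371.0000) ≈ 8.5353.
Hence n = 9.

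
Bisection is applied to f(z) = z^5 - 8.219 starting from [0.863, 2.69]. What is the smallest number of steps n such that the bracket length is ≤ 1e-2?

8

Initial width b − a = 2.69 − 0.863 = 1.827000.
After n steps the width is (b−a)/2^n; need (b−a)/2^n ≤ 1e-2.
So n ≥ log₂(1.827000/1e-2) = log₂(182.7000) ≈ 7.5133.
Hence n = 8.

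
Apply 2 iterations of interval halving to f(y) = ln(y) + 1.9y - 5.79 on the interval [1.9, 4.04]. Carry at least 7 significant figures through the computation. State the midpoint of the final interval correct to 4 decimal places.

f(1.900000) = -1.538146, f(4.040000) = 3.282245 (opposite signs)
step 1: m = 2.970000, f(m) = 0.941562 > 0 → root in [1.900000, 2.970000]
step 2: m = 2.435000, f(m) = -0.273553 < 0 → root in [2.435000, 2.970000]
Midpoint of [2.435000, 2.970000] = 2.702500

2.7025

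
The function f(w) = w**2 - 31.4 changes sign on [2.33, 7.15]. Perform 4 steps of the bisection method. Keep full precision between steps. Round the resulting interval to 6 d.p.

f(2.330000) = -25.971100, f(7.150000) = 19.722500 (opposite signs)
step 1: m = 4.740000, f(m) = -8.932400 < 0 → root in [4.740000, 7.150000]
step 2: m = 5.945000, f(m) = 3.943025 > 0 → root in [4.740000, 5.945000]
step 3: m = 5.342500, f(m) = -2.857694 < 0 → root in [5.342500, 5.945000]
step 4: m = 5.643750, f(m) = 0.451914 > 0 → root in [5.342500, 5.643750]

[5.342500, 5.643750]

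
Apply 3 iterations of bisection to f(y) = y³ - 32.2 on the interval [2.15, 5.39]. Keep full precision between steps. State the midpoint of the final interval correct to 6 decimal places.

3.162500

f(2.150000) = -22.261625, f(5.390000) = 124.390819 (opposite signs)
step 1: m = 3.770000, f(m) = 21.382633 > 0 → root in [2.150000, 3.770000]
step 2: m = 2.960000, f(m) = -6.265664 < 0 → root in [2.960000, 3.770000]
step 3: m = 3.365000, f(m) = 5.902652 > 0 → root in [2.960000, 3.365000]
Midpoint of [2.960000, 3.365000] = 3.162500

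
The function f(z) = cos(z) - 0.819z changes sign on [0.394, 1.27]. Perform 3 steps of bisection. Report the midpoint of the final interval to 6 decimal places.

0.777250

f(0.394000) = 0.600695, f(1.270000) = -0.743849 (opposite signs)
step 1: m = 0.832000, f(m) = -0.008009 < 0 → root in [0.394000, 0.832000]
step 2: m = 0.613000, f(m) = 0.315879 > 0 → root in [0.613000, 0.832000]
step 3: m = 0.722500, f(m) = 0.158427 > 0 → root in [0.722500, 0.832000]
Midpoint of [0.722500, 0.832000] = 0.777250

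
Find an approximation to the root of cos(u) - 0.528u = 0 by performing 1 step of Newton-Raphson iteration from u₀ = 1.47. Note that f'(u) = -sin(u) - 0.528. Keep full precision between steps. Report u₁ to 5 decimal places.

u_0 = 1.470000: f = -0.675534, f' = -1.522924 → u_1 = 1.470000 - (-0.675534)/(-1.522924) = 1.026423

1.02642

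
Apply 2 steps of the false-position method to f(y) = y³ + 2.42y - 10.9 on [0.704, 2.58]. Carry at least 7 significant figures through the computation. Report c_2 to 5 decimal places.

1.75051

f(0.704000) = -8.847406, f(2.580000) = 12.517112
step 1: c = 1.480883, f(c) = -4.068664 < 0 → new bracket [1.480883, 2.580000]
step 2: c = 1.750508, f(c) = -1.299727 < 0 → new bracket [1.750508, 2.580000]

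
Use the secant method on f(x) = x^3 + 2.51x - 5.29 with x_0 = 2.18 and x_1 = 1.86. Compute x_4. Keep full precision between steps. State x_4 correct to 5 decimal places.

1.28162

Secant update: x_(k+1) = x_k − f(x_k)·(x_k − x_(k-1))/(f(x_k) − f(x_(k-1))).
f(x_0) = 10.542032, f(x_1) = 5.813456
x_2 = 1.860000 - (5.813456)·(1.860000 - 2.180000)/(5.813456 - (10.542032)) = 1.466582; f(x_2) = 1.545539
x_3 = 1.466582 - (1.545539)·(1.466582 - 1.860000)/(1.545539 - (5.813456)) = 1.324114; f(x_3) = 0.355066
x_4 = 1.324114 - (0.355066)·(1.324114 - 1.466582)/(0.355066 - (1.545539)) = 1.281622; f(x_4) = 0.032006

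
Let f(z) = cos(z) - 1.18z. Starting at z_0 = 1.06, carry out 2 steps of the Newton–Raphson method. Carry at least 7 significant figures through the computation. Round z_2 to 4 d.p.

0.6663

Newton update: z ← z − f(z)/f'(z).
f'(z) = -sin(z) - 1.18
z_0 = 1.060000: f = -0.761928, f' = -2.052355 → z_1 = 1.060000 - (-0.761928)/(-2.052355) = 0.688754
z_1 = 0.688754: f = -0.040692, f' = -1.815576 → z_2 = 0.688754 - (-0.040692)/(-1.815576) = 0.666342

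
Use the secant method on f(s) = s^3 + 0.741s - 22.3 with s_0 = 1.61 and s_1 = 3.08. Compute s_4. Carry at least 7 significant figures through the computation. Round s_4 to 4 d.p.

f(s_0) = -16.933709, f(s_1) = 9.200392
s_2 = 3.080000 - (9.200392)·(3.080000 - 1.610000)/(9.200392 - (-16.933709)) = 2.562493; f(s_2) = -3.574911
s_3 = 2.562493 - (-3.574911)·(2.562493 - 3.080000)/(-3.574911 - (9.200392)) = 2.707307; f(s_3) = -0.450648
s_4 = 2.707307 - (-0.450648)·(2.707307 - 2.562493)/(-0.450648 - (-3.574911)) = 2.728195; f(s_4) = 0.027683

2.7282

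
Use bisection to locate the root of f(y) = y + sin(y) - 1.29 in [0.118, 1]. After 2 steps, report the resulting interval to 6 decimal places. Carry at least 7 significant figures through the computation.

f(0.118000) = -1.054274, f(1.000000) = 0.551471 (opposite signs)
step 1: m = 0.559000, f(m) = -0.200661 < 0 → root in [0.559000, 1.000000]
step 2: m = 0.779500, f(m) = 0.192424 > 0 → root in [0.559000, 0.779500]

[0.559000, 0.779500]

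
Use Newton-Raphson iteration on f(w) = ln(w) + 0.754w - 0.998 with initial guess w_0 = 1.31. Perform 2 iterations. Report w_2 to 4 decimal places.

1.1445

Newton update: w ← w − f(w)/f'(w).
f'(w) = 1/w + 0.754
w_0 = 1.310000: f = 0.259767, f' = 1.517359 → w_1 = 1.310000 - (0.259767)/(1.517359) = 1.138803
w_1 = 1.138803: f = -0.009365, f' = 1.632115 → w_2 = 1.138803 - (-0.009365)/(1.632115) = 1.144541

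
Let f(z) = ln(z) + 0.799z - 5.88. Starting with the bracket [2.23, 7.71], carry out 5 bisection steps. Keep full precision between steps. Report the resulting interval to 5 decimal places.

[5.14125, 5.31250]

f(2.230000) = -3.296228, f(7.710000) = 2.322808 (opposite signs)
step 1: m = 4.970000, f(m) = -0.305550 < 0 → root in [4.970000, 7.710000]
step 2: m = 6.340000, f(m) = 1.032539 > 0 → root in [4.970000, 6.340000]
step 3: m = 5.655000, f(m) = 0.370885 > 0 → root in [4.970000, 5.655000]
step 4: m = 5.312500, f(m) = 0.034750 > 0 → root in [4.970000, 5.312500]
step 5: m = 5.141250, f(m) = -0.134845 < 0 → root in [5.141250, 5.312500]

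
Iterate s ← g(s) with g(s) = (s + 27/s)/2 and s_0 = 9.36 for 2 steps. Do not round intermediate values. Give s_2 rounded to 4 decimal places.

s_1 = g(9.360000) = 6.122308
s_2 = g(6.122308) = 5.266205

5.2662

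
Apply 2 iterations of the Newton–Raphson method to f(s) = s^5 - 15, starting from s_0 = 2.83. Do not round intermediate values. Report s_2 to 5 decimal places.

1.95384

Newton update: s ← s − f(s)/f'(s).
f'(s) = 5s^4
s_0 = 2.830000: f = 166.523216, f' = 320.712396 → s_1 = 2.830000 - (166.523216)/(320.712396) = 2.310771
s_1 = 2.310771: f = 50.884678, f' = 142.559954 → s_2 = 2.310771 - (50.884678)/(142.559954) = 1.953836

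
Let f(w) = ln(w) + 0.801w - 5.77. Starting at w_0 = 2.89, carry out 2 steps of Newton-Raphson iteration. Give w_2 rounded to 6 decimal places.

Newton update: w ← w − f(w)/f'(w).
f'(w) = 1/w + 0.801
w_0 = 2.890000: f = -2.393853, f' = 1.147021 → w_1 = 2.890000 - (-2.393853)/(1.147021) = 4.977018
w_1 = 4.977018: f = -0.178577, f' = 1.001924 → w_2 = 4.977018 - (-0.178577)/(1.001924) = 5.155253

5.155253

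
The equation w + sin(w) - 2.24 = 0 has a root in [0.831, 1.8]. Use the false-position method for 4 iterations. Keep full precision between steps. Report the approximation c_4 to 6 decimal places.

1.281778

False-position update: c = (a·f(b) − b·f(a))/(f(b) − f(a)); replace the endpoint whose sign matches f(c).
f(0.831000) = -0.670394, f(1.800000) = 0.533848
step 1: c = 1.370436, f(c) = 0.110431 > 0 → new bracket [0.831000, 1.370436]
step 2: c = 1.294144, f(c) = 0.016120 > 0 → new bracket [0.831000, 1.294144]
step 3: c = 1.283270, f(c) = 0.002218 > 0 → new bracket [0.831000, 1.283270]
step 4: c = 1.281778, f(c) = 0.000303 > 0 → new bracket [0.831000, 1.281778]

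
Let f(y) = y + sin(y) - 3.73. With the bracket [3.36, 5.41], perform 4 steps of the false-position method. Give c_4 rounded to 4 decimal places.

4.7186

f(3.360000) = -0.586675, f(5.410000) = 0.913621
step 1: c = 4.161631, f(c) = -0.420497 < 0 → new bracket [4.161631, 5.410000]
step 2: c = 4.555101, f(c) = -0.162555 < 0 → new bracket [4.555101, 5.410000]
step 3: c = 4.684232, f(c) = -0.045371 < 0 → new bracket [4.684232, 5.410000]
step 4: c = 4.718569, f(c) = -0.011411 < 0 → new bracket [4.718569, 5.410000]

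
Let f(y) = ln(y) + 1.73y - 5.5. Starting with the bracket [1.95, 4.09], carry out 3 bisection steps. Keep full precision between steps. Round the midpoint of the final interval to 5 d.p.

f(1.950000) = -1.458671, f(4.090000) = 2.984245 (opposite signs)
step 1: m = 3.020000, f(m) = 0.829857 > 0 → root in [1.950000, 3.020000]
step 2: m = 2.485000, f(m) = -0.290677 < 0 → root in [2.485000, 3.020000]
step 3: m = 2.752500, f(m) = 0.274335 > 0 → root in [2.485000, 2.752500]
Midpoint of [2.485000, 2.752500] = 2.618750

2.61875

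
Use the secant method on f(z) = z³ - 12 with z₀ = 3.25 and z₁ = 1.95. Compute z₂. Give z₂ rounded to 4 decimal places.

2.1715

f(z_0) = 22.328125, f(z_1) = -4.585125
z_2 = 1.950000 - (-4.585125)·(1.950000 - 3.250000)/(-4.585125 - (22.328125)) = 2.171477; f(z_2) = -1.760809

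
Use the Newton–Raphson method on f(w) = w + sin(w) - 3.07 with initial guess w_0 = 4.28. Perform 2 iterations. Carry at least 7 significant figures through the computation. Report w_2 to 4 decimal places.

f'(w) = 1 + cos(w)
w_0 = 4.280000: f = 0.302033, f' = 0.580959 → w_1 = 4.280000 - (0.302033)/(0.580959) = 3.760113
w_1 = 3.760113: f = 0.110283, f' = 0.185263 → w_2 = 3.760113 - (0.110283)/(0.185263) = 3.164836

3.1648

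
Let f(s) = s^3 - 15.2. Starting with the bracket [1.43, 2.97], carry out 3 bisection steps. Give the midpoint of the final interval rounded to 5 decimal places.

2.48875

f(1.430000) = -12.275793, f(2.970000) = 10.998073 (opposite signs)
step 1: m = 2.200000, f(m) = -4.552000 < 0 → root in [2.200000, 2.970000]
step 2: m = 2.585000, f(m) = 2.073552 > 0 → root in [2.200000, 2.585000]
step 3: m = 2.392500, f(m) = -1.505195 < 0 → root in [2.392500, 2.585000]
Midpoint of [2.392500, 2.585000] = 2.488750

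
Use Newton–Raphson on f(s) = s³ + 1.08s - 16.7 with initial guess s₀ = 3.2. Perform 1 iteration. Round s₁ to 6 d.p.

2.586038

f'(s) = 3s² + 1.08
s_0 = 3.200000: f = 19.524000, f' = 31.800000 → s_1 = 3.200000 - (19.524000)/(31.800000) = 2.586038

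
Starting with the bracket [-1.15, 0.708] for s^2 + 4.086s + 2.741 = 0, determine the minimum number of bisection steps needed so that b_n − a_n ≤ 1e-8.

28

Initial width b − a = 0.708 − -1.15 = 1.858000.
After n steps the width is (b−a)/2^n; need (b−a)/2^n ≤ 1e-8.
So n ≥ log₂(1.858000/1e-8) = log₂(185800000.0000) ≈ 27.4692.
Hence n = 28.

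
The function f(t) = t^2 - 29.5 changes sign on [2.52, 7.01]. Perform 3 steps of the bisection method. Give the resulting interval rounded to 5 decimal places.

f(2.520000) = -23.149600, f(7.010000) = 19.640100 (opposite signs)
step 1: m = 4.765000, f(m) = -6.794775 < 0 → root in [4.765000, 7.010000]
step 2: m = 5.887500, f(m) = 5.162656 > 0 → root in [4.765000, 5.887500]
step 3: m = 5.326250, f(m) = -1.131061 < 0 → root in [5.326250, 5.887500]

[5.32625, 5.88750]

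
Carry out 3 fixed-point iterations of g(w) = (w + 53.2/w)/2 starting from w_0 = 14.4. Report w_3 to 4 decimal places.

w_1 = g(14.400000) = 9.047222
w_2 = g(9.047222) = 7.463740
w_3 = g(7.463740) = 7.295767

7.2958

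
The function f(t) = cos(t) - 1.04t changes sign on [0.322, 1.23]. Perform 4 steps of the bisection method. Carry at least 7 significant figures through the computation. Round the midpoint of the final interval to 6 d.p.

f(0.322000) = 0.613724, f(1.230000) = -0.944962 (opposite signs)
step 1: m = 0.776000, f(m) = -0.093319 < 0 → root in [0.322000, 0.776000]
step 2: m = 0.549000, f(m) = 0.282087 > 0 → root in [0.549000, 0.776000]
step 3: m = 0.662500, f(m) = 0.099457 > 0 → root in [0.662500, 0.776000]
step 4: m = 0.719250, f(m) = 0.004280 > 0 → root in [0.719250, 0.776000]
Midpoint of [0.719250, 0.776000] = 0.747625

0.747625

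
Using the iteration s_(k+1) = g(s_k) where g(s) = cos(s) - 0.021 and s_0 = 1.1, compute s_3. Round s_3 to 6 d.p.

s_1 = g(1.100000) = 0.432596
s_2 = g(0.432596) = 0.886880
s_3 = g(0.886880) = 0.610833

0.610833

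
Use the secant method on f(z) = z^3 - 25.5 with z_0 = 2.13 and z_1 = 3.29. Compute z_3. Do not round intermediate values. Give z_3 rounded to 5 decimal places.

2.93164

f(z_0) = -15.836403, f(z_1) = 10.111289
z_2 = 3.290000 - (10.111289)·(3.290000 - 2.130000)/(10.111289 - (-15.836403)) = 2.837972; f(z_2) = -2.642743
z_3 = 2.837972 - (-2.642743)·(2.837972 - 3.290000)/(-2.642743 - (10.111289)) = 2.931636; f(z_3) = -0.304094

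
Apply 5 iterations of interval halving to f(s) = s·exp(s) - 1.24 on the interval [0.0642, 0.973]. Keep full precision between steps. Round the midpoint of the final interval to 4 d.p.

0.6464

f(0.064200) = -1.171543, f(0.973000) = 1.334432 (opposite signs)
step 1: m = 0.518600, f(m) = -0.368921 < 0 → root in [0.518600, 0.973000]
step 2: m = 0.745800, f(m) = 0.332241 > 0 → root in [0.518600, 0.745800]
step 3: m = 0.632200, f(m) = -0.050360 < 0 → root in [0.632200, 0.745800]
step 4: m = 0.689000, f(m) = 0.132297 > 0 → root in [0.632200, 0.689000]
step 5: m = 0.660600, f(m) = 0.038891 > 0 → root in [0.632200, 0.660600]
Midpoint of [0.632200, 0.660600] = 0.646400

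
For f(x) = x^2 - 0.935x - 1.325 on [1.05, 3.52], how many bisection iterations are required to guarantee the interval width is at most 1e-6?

Initial width b − a = 3.52 − 1.05 = 2.470000.
After n steps the width is (b−a)/2^n; need (b−a)/2^n ≤ 1e-6.
So n ≥ log₂(2.470000/1e-6) = log₂(2470000.0000) ≈ 21.2361.
Hence n = 22.

22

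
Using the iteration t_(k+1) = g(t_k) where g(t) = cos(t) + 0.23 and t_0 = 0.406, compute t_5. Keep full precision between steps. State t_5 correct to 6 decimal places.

0.966544

t_1 = g(0.406000) = 1.148708
t_2 = g(1.148708) = 0.639666
t_3 = g(0.639666) = 1.032295
t_4 = g(1.032295) = 0.742850
t_5 = g(0.742850) = 0.966544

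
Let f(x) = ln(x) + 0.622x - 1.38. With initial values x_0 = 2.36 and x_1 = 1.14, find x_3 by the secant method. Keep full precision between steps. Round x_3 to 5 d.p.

1.53609

f(x_0) = 0.946582, f(x_1) = -0.539892
x_2 = 1.140000 - (-0.539892)·(1.140000 - 2.360000)/(-0.539892 - (0.946582)) = 1.583108; f(x_2) = 0.064083
x_3 = 1.583108 - (0.064083)·(1.583108 - 1.140000)/(0.064083 - (-0.539892)) = 1.536093; f(x_3) = 0.004692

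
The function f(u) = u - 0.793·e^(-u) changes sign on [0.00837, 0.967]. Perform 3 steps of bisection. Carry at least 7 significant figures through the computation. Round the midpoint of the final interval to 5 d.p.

f(0.008370) = -0.778020, f(0.967000) = 0.665484 (opposite signs)
step 1: m = 0.487685, f(m) = 0.000746 > 0 → root in [0.008370, 0.487685]
step 2: m = 0.248027, f(m) = -0.370781 < 0 → root in [0.248027, 0.487685]
step 3: m = 0.367856, f(m) = -0.181072 < 0 → root in [0.367856, 0.487685]
Midpoint of [0.367856, 0.487685] = 0.427771

0.42777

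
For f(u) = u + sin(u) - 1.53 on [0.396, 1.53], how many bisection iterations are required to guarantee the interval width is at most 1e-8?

27

Initial width b − a = 1.53 − 0.396 = 1.134000.
After n steps the width is (b−a)/2^n; need (b−a)/2^n ≤ 1e-8.
So n ≥ log₂(1.134000/1e-8) = log₂(113400000.0000) ≈ 26.7568.
Hence n = 27.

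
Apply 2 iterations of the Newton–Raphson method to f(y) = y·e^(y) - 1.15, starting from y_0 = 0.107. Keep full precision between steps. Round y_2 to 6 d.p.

f'(y) = (y + 1)·e^(y)
y_0 = 0.107000: f = -1.030916, f' = 1.232018 → y_1 = 0.107000 - (-1.030916)/(1.232018) = 0.943770
y_1 = 0.943770: f = 1.275160, f' = 4.994811 → y_2 = 0.943770 - (1.275160)/(4.994811) = 0.688473

0.688473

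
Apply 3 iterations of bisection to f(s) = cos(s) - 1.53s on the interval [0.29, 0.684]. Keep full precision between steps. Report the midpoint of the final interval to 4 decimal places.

f(0.290000) = 0.514544, f(0.684000) = -0.271469 (opposite signs)
step 1: m = 0.487000, f(m) = 0.138631 > 0 → root in [0.487000, 0.684000]
step 2: m = 0.585500, f(m) = -0.062379 < 0 → root in [0.487000, 0.585500]
step 3: m = 0.536250, f(m) = 0.039168 > 0 → root in [0.536250, 0.585500]
Midpoint of [0.536250, 0.585500] = 0.560875

0.5609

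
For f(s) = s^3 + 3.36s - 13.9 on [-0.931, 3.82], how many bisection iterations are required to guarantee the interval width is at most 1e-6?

23

Initial width b − a = 3.82 − -0.931 = 4.751000.
After n steps the width is (b−a)/2^n; need (b−a)/2^n ≤ 1e-6.
So n ≥ log₂(4.751000/1e-6) = log₂(4751000.0000) ≈ 22.1798.
Hence n = 23.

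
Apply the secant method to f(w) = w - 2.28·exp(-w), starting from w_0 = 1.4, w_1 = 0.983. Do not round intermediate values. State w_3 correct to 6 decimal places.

Secant update: w_(k+1) = w_k − f(w_k)·(w_k − w_(k-1))/(f(w_k) − f(w_(k-1))).
f(w_0) = 0.837759, f(w_1) = 0.129854
w_2 = 0.983000 - (0.129854)·(0.983000 - 1.400000)/(0.129854 - (0.837759)) = 0.906508; f(w_2) = -0.014458
w_3 = 0.906508 - (-0.014458)·(0.906508 - 0.983000)/(-0.014458 - (0.129854)) = 0.914171; f(w_3) = 0.000236

0.914171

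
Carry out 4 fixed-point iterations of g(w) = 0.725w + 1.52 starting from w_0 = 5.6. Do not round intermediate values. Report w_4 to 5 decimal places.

5.54737

w_1 = g(5.600000) = 5.580000
w_2 = g(5.580000) = 5.565500
w_3 = g(5.565500) = 5.554987
w_4 = g(5.554987) = 5.547366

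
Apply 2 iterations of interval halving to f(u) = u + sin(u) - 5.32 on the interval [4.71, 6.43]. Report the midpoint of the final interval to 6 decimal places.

f(4.710000) = -1.609997, f(6.430000) = 1.256288 (opposite signs)
step 1: m = 5.570000, f(m) = -0.404246 < 0 → root in [5.570000, 6.430000]
step 2: m = 6.000000, f(m) = 0.400585 > 0 → root in [5.570000, 6.000000]
Midpoint of [5.570000, 6.000000] = 5.785000

5.785000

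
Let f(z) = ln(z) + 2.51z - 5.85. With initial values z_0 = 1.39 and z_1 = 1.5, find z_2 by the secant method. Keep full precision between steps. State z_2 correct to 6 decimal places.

2.024465

f(z_0) = -2.031796, f(z_1) = -1.679535
z_2 = 1.500000 - (-1.679535)·(1.500000 - 1.390000)/(-1.679535 - (-2.031796)) = 2.024465; f(z_2) = -0.063287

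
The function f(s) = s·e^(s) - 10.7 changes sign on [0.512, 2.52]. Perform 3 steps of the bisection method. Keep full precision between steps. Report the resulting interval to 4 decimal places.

[1.7670, 2.0180]

f(0.512000) = -9.845664, f(2.520000) = 20.620064 (opposite signs)
step 1: m = 1.516000, f(m) = -3.796177 < 0 → root in [1.516000, 2.520000]
step 2: m = 2.018000, f(m) = 4.481945 > 0 → root in [1.516000, 2.018000]
step 3: m = 1.767000, f(m) = -0.357277 < 0 → root in [1.767000, 2.018000]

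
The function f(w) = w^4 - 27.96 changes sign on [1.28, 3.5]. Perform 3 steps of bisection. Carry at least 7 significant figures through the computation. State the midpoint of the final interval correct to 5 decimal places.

f(1.280000) = -25.275645, f(3.500000) = 122.102500 (opposite signs)
step 1: m = 2.390000, f(m) = 4.668086 > 0 → root in [1.280000, 2.390000]
step 2: m = 1.835000, f(m) = -16.621796 < 0 → root in [1.835000, 2.390000]
step 3: m = 2.112500, f(m) = -8.044699 < 0 → root in [2.112500, 2.390000]
Midpoint of [2.112500, 2.390000] = 2.251250

2.25125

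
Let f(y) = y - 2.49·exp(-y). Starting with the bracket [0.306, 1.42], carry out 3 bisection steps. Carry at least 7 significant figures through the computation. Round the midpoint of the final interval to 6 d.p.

0.932625

f(0.306000) = -1.527603, f(1.420000) = 0.818132 (opposite signs)
step 1: m = 0.863000, f(m) = -0.187517 < 0 → root in [0.863000, 1.420000]
step 2: m = 1.141500, f(m) = 0.346344 > 0 → root in [0.863000, 1.141500]
step 3: m = 1.002250, f(m) = 0.088289 > 0 → root in [0.863000, 1.002250]
Midpoint of [0.863000, 1.002250] = 0.932625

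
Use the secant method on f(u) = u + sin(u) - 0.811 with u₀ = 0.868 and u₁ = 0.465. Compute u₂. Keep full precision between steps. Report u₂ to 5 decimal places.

0.40748

f(u_0) = 0.820038, f(u_1) = 0.102423
u_2 = 0.465000 - (0.102423)·(0.465000 - 0.868000)/(0.102423 - (0.820038)) = 0.407481; f(u_2) = -0.007221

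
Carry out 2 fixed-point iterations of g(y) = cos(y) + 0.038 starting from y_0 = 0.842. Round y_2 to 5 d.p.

0.80028

y_1 = g(0.842000) = 0.703972
y_2 = g(0.703972) = 0.800277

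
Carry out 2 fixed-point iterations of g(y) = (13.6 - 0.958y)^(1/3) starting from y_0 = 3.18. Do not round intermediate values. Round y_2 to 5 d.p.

2.25709

y_1 = g(3.180000) = 2.193477
y_2 = g(2.193477) = 2.257090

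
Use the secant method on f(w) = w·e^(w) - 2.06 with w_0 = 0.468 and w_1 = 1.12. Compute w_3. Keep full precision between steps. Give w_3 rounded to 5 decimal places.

0.85167

Secant update: w_(k+1) = w_k − f(w_k)·(w_k − w_(k-1))/(f(w_k) − f(w_(k-1))).
f(w_0) = -1.312699, f(w_1) = 1.372637
w_2 = 1.120000 - (1.372637)·(1.120000 - 0.468000)/(1.372637 - (-1.312699)) = 0.786724; f(w_2) = -0.332207
w_3 = 0.786724 - (-0.332207)·(0.786724 - 1.120000)/(-0.332207 - (1.372637)) = 0.851666; f(w_3) = -0.064080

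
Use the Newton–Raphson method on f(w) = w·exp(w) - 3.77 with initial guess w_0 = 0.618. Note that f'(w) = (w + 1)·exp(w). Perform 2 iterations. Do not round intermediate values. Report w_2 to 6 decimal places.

1.233551

Newton update: w ← w − f(w)/f'(w).
w_0 = 0.618000: f = -2.623478, f' = 3.001736 → w_1 = 0.618000 - (-2.623478)/(3.001736) = 1.491987
w_1 = 1.491987: f = 2.863254, f' = 11.079174 → w_2 = 1.491987 - (2.863254)/(11.079174) = 1.233551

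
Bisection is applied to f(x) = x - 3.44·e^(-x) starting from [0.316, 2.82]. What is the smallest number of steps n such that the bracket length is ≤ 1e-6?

22

Initial width b − a = 2.82 − 0.316 = 2.504000.
After n steps the width is (b−a)/2^n; need (b−a)/2^n ≤ 1e-6.
So n ≥ log₂(2.504000/1e-6) = log₂(2504000.0000) ≈ 21.2558.
Hence n = 22.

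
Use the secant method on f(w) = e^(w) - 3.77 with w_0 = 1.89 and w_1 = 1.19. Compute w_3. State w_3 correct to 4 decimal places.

1.3296

f(w_0) = 2.849369, f(w_1) = -0.482919
w_2 = 1.190000 - (-0.482919)·(1.190000 - 1.890000)/(-0.482919 - (2.849369)) = 1.291445; f(w_2) = -0.131961
w_3 = 1.291445 - (-0.131961)·(1.291445 - 1.190000)/(-0.131961 - (-0.482919)) = 1.329588; f(w_3) = 0.009487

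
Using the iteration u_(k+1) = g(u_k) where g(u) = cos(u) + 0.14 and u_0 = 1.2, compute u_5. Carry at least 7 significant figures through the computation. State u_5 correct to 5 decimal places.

0.74099

u_1 = g(1.200000) = 0.502358
u_2 = g(0.502358) = 1.016450
u_3 = g(1.016450) = 0.666388
u_4 = g(0.666388) = 0.926060
u_5 = g(0.926060) = 0.740988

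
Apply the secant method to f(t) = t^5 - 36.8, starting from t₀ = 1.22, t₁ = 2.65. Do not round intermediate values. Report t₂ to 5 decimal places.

f(t_0) = -34.097292, f(t_1) = 93.886092
t_2 = 2.650000 - (93.886092)·(2.650000 - 1.220000)/(93.886092 - (-34.097292)) = 1.600980; f(t_2) = -26.282083

1.60098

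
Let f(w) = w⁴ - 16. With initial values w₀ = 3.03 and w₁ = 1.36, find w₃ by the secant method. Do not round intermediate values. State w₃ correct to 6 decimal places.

2.303713

f(w_0) = 68.288925, f(w_1) = -12.578980
w_2 = 1.360000 - (-12.578980)·(1.360000 - 3.030000)/(-12.578980 - (68.288925)) = 1.619768; f(w_2) = -9.116469
w_3 = 1.619768 - (-9.116469)·(1.619768 - 1.360000)/(-9.116469 - (-12.578980)) = 2.303713; f(w_3) = 12.165243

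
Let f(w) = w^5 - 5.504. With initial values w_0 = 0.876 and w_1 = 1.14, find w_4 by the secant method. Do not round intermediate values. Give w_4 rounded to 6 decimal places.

Secant update: w_(k+1) = w_k − f(w_k)·(w_k − w_(k-1))/(f(w_k) − f(w_(k-1))).
f(w_0) = -4.988153, f(w_1) = -3.578585
w_2 = 1.140000 - (-3.578585)·(1.140000 - 0.876000)/(-3.578585 - (-4.988153)) = 1.810238; f(w_2) = 13.935219
w_3 = 1.810238 - (13.935219)·(1.810238 - 1.140000)/(13.935219 - (-3.578585)) = 1.276949; f(w_3) = -2.108776
w_4 = 1.276949 - (-2.108776)·(1.276949 - 1.810238)/(-2.108776 - (13.935219)) = 1.347043; f(w_4) = -1.068855

1.347043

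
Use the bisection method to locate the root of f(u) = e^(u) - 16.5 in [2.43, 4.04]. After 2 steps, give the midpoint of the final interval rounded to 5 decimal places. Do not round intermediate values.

f(2.430000) = -5.141118, f(4.040000) = 40.326343 (opposite signs)
step 1: m = 3.235000, f(m) = 8.906372 > 0 → root in [2.430000, 3.235000]
step 2: m = 2.832500, f(m) = 0.487877 > 0 → root in [2.430000, 2.832500]
Midpoint of [2.430000, 2.832500] = 2.631250

2.63125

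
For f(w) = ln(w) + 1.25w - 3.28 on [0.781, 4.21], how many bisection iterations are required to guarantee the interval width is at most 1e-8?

Initial width b − a = 4.21 − 0.781 = 3.429000.
After n steps the width is (b−a)/2^n; need (b−a)/2^n ≤ 1e-8.
So n ≥ log₂(3.429000/1e-8) = log₂(342900000.0000) ≈ 28.3532.
Hence n = 29.

29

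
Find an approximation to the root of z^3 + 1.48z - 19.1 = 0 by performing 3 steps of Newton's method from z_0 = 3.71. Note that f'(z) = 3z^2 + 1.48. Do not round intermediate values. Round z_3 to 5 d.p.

2.48936

z_0 = 3.710000: f = 37.455611, f' = 42.772300 → z_1 = 3.710000 - (37.455611)/(42.772300) = 2.834302
z_1 = 2.834302: f = 7.863478, f' = 25.579806 → z_2 = 2.834302 - (7.863478)/(25.579806) = 2.526893
z_2 = 2.526893: f = 0.774480, f' = 20.635558 → z_3 = 2.526893 - (0.774480)/(20.635558) = 2.489361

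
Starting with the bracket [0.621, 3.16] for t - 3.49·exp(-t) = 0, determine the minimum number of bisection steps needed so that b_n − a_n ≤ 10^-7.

25

Initial width b − a = 3.16 − 0.621 = 2.539000.
After n steps the width is (b−a)/2^n; need (b−a)/2^n ≤ 10^-7.
So n ≥ log₂(2.539000/10^-7) = log₂(25390000.0000) ≈ 24.5978.
Hence n = 25.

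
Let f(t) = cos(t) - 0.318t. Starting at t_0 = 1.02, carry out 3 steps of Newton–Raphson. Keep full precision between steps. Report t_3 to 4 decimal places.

1.1846

f'(t) = -sin(t) - 0.318
t_0 = 1.020000: f = 0.199006, f' = -1.170108 → t_1 = 1.020000 - (0.199006)/(-1.170108) = 1.190075
t_1 = 1.190075: f = -0.006853, f' = -1.246397 → t_2 = 1.190075 - (-0.006853)/(-1.246397) = 1.184576
t_2 = 1.184576: f = -0.000006, f' = -1.244340 → t_3 = 1.184576 - (-0.000006)/(-1.244340) = 1.184572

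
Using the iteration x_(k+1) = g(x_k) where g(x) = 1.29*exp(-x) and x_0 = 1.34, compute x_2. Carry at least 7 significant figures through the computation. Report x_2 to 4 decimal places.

0.9202

x_1 = g(1.340000) = 0.337781
x_2 = g(0.337781) = 0.920224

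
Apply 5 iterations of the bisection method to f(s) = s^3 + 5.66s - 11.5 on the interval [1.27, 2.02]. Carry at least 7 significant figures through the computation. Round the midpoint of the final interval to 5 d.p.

1.46922

f(1.270000) = -2.263417, f(2.020000) = 8.175608 (opposite signs)
step 1: m = 1.645000, f(m) = 2.262111 > 0 → root in [1.270000, 1.645000]
step 2: m = 1.457500, f(m) = -0.154374 < 0 → root in [1.457500, 1.645000]
step 3: m = 1.551250, f(m) = 1.012967 > 0 → root in [1.457500, 1.551250]
step 4: m = 1.504375, f(m) = 0.419380 > 0 → root in [1.457500, 1.504375]
step 5: m = 1.480938, f(m) = 0.130063 > 0 → root in [1.457500, 1.480938]
Midpoint of [1.457500, 1.480938] = 1.469219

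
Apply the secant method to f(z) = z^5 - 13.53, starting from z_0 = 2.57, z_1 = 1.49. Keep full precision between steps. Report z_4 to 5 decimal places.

1.67770

Secant update: z_(k+1) = z_k − f(z_k)·(z_k − z_(k-1))/(f(z_k) − f(z_(k-1))).
f(z_0) = 98.585489, f(z_1) = -6.186022
z_2 = 1.490000 - (-6.186022)·(1.490000 - 2.570000)/(-6.186022 - (98.585489)) = 1.553766; f(z_2) = -4.474162
z_3 = 1.553766 - (-4.474162)·(1.553766 - 1.490000)/(-4.474162 - (-6.186022)) = 1.720428; f(z_3) = 1.542400
z_4 = 1.720428 - (1.542400)·(1.720428 - 1.553766)/(1.542400 - (-4.474162)) = 1.677703; f(z_4) = -0.238467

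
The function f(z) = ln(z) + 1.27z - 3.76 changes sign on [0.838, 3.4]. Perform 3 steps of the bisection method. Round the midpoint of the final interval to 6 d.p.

f(0.838000) = -2.872477, f(3.400000) = 1.781775 (opposite signs)
step 1: m = 2.119000, f(m) = -0.317926 < 0 → root in [2.119000, 3.400000]
step 2: m = 2.759500, f(m) = 0.759615 > 0 → root in [2.119000, 2.759500]
step 3: m = 2.439250, f(m) = 0.229538 > 0 → root in [2.119000, 2.439250]
Midpoint of [2.119000, 2.439250] = 2.279125

2.279125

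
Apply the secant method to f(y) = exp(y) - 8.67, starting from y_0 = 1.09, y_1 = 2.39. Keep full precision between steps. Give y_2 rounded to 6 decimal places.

f(y_0) = -5.695726, f(y_1) = 2.243494
y_2 = 2.390000 - (2.243494)·(2.390000 - 1.090000)/(2.243494 - (-5.695726)) = 2.022641; f(y_2) = -1.111738

2.022641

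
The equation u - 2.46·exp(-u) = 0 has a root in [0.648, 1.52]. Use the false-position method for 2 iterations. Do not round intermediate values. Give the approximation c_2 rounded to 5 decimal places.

0.95380

False-position update: c = (a·f(b) − b·f(a))/(f(b) − f(a)); replace the endpoint whose sign matches f(c).
f(0.648000) = -0.638804, f(1.520000) = 0.981969
step 1: c = 0.991686, f(c) = 0.079147 > 0 → new bracket [0.648000, 0.991686]
step 2: c = 0.953798, f(c) = 0.006021 > 0 → new bracket [0.648000, 0.953798]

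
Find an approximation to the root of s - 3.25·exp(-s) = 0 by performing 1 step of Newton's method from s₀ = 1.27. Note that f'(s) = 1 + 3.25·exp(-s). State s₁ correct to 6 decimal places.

1.083198

s_0 = 1.270000: f = 0.357297, f' = 1.912703 → s_1 = 1.270000 - (0.357297)/(1.912703) = 1.083198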